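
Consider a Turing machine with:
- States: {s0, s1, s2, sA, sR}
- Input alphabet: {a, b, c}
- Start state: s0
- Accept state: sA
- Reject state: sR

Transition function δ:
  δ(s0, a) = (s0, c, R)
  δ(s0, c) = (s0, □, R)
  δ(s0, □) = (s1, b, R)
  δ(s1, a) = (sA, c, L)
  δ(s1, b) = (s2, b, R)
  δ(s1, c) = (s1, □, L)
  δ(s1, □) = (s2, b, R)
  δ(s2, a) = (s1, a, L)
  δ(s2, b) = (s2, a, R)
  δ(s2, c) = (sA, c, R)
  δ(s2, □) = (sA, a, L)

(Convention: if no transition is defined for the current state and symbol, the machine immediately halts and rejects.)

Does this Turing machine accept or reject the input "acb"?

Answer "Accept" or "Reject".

Execution trace:
Initial: [s0]acb
Step 1: δ(s0, a) = (s0, c, R) → c[s0]cb
Step 2: δ(s0, c) = (s0, □, R) → c□[s0]b

No transition is defined for δ(s0, b). By convention the machine halts and rejects.

Answer: Reject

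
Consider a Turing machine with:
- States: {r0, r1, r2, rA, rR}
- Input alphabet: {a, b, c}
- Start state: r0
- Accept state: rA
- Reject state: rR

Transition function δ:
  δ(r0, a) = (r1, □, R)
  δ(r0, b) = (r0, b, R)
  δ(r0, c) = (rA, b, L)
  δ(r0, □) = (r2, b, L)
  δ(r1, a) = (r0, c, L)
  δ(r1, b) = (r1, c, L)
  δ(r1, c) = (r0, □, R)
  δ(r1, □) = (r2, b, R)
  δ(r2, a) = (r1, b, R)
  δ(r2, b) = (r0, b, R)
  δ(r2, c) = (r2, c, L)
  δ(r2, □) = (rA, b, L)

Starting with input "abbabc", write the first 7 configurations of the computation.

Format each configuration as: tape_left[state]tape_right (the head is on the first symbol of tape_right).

Transitions applied:
Step 1: δ(r0, a) = (r1, □, R)
Step 2: δ(r1, b) = (r1, c, L)
Step 3: δ(r1, □) = (r2, b, R)
Step 4: δ(r2, c) = (r2, c, L)
Step 5: δ(r2, b) = (r0, b, R)
Step 6: δ(r0, c) = (rA, b, L)

The first 7 configurations are:
[r0]abbabc ⊢ □[r1]bbabc ⊢ [r1]□cbabc ⊢ b[r2]cbabc ⊢ [r2]bcbabc ⊢ b[r0]cbabc ⊢ [rA]bbbabc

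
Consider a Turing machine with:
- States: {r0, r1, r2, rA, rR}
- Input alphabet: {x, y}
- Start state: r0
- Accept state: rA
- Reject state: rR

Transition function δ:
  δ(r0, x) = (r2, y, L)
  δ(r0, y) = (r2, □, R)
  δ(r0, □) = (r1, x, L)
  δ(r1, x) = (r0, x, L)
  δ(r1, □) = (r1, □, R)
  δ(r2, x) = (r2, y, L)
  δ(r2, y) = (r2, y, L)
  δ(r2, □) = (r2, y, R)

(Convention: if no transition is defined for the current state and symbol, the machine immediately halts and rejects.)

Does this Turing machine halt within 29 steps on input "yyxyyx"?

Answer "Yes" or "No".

Execution trace:
Initial: [r0]yyxyyx
Step 1: δ(r0, y) = (r2, □, R) → □[r2]yxyyx
Step 2: δ(r2, y) = (r2, y, L) → [r2]□yxyyx
Step 3: δ(r2, □) = (r2, y, R) → y[r2]yxyyx
Step 4: δ(r2, y) = (r2, y, L) → [r2]yyxyyx
Step 5: δ(r2, y) = (r2, y, L) → [r2]□yyxyyx
Step 6: δ(r2, □) = (r2, y, R) → y[r2]yyxyyx
Step 7: δ(r2, y) = (r2, y, L) → [r2]yyyxyyx
Step 8: δ(r2, y) = (r2, y, L) → [r2]□yyyxyyx
Step 9: δ(r2, □) = (r2, y, R) → y[r2]yyyxyyx
Step 10: δ(r2, y) = (r2, y, L) → [r2]yyyyxyyx
Step 11: δ(r2, y) = (r2, y, L) → [r2]□yyyyxyyx
Step 12: δ(r2, □) = (r2, y, R) → y[r2]yyyyxyyx
Step 13: δ(r2, y) = (r2, y, L) → [r2]yyyyyxyyx
Step 14: δ(r2, y) = (r2, y, L) → [r2]□yyyyyxyyx
Step 15: δ(r2, □) = (r2, y, R) → y[r2]yyyyyxyyx
Step 16: δ(r2, y) = (r2, y, L) → [r2]yyyyyyxyyx
Step 17: δ(r2, y) = (r2, y, L) → [r2]□yyyyyyxyyx
Step 18: δ(r2, □) = (r2, y, R) → y[r2]yyyyyyxyyx
Step 19: δ(r2, y) = (r2, y, L) → [r2]yyyyyyyxyyx
Step 20: δ(r2, y) = (r2, y, L) → [r2]□yyyyyyyxyyx
Step 21: δ(r2, □) = (r2, y, R) → y[r2]yyyyyyyxyyx
Step 22: δ(r2, y) = (r2, y, L) → [r2]yyyyyyyyxyyx
Step 23: δ(r2, y) = (r2, y, L) → [r2]□yyyyyyyyxyyx
Step 24: δ(r2, □) = (r2, y, R) → y[r2]yyyyyyyyxyyx
Step 25: δ(r2, y) = (r2, y, L) → [r2]yyyyyyyyyxyyx
Step 26: δ(r2, y) = (r2, y, L) → [r2]□yyyyyyyyyxyyx
Step 27: δ(r2, □) = (r2, y, R) → y[r2]yyyyyyyyyxyyx
Step 28: δ(r2, y) = (r2, y, L) → [r2]yyyyyyyyyyxyyx
Step 29: δ(r2, y) = (r2, y, L) → [r2]□yyyyyyyyyyxyyx

The machine has not reached a halting state after 29 steps.
The machine did not halt within the 29-step bound.

Answer: No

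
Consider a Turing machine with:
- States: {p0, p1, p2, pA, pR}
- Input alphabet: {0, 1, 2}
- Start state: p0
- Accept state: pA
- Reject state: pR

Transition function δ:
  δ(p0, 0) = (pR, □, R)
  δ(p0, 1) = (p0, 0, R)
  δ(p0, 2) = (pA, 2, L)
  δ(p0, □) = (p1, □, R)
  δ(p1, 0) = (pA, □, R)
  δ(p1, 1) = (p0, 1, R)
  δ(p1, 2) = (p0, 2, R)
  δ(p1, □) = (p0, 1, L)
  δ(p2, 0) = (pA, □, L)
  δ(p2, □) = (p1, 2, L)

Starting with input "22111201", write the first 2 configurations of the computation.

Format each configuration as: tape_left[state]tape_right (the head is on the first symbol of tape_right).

Transitions applied:
Step 1: δ(p0, 2) = (pA, 2, L)

The first 2 configurations are:
[p0]22111201 ⊢ [pA]□22111201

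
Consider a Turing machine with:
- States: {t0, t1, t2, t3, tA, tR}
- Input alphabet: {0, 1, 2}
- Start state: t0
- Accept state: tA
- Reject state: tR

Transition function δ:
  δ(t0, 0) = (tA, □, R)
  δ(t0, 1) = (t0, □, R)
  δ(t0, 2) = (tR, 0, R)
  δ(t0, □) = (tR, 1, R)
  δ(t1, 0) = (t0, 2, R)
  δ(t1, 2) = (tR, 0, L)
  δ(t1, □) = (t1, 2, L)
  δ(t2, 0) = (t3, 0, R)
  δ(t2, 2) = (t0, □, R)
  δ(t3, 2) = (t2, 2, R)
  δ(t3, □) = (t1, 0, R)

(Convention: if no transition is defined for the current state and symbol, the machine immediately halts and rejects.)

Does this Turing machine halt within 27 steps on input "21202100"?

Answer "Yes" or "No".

Execution trace:
Initial: [t0]21202100
Step 1: δ(t0, 2) = (tR, 0, R) → 0[tR]1202100

The machine reaches the reject state tR and halts.
The machine halted after 1 step (within the 27-step bound).

Answer: Yes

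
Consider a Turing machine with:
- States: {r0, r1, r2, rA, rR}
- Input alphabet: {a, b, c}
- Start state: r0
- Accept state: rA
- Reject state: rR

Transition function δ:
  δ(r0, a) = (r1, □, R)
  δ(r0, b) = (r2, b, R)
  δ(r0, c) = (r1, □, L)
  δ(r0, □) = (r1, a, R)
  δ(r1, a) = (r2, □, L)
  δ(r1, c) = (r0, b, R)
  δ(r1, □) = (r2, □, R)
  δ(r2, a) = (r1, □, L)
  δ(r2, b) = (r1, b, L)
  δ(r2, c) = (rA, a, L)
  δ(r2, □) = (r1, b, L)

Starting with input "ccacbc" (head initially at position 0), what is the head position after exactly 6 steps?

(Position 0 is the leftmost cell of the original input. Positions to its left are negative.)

Execution trace (head position shown):
Step 0: [r0]ccacbc  (head at position 0)
Step 1: move left → [r1]□□cacbc  (head at position -1)
Step 2: move right → □[r2]□cacbc  (head at position 0)
Step 3: move left → [r1]□bcacbc  (head at position -1)
Step 4: move right → □[r2]bcacbc  (head at position 0)
Step 5: move left → [r1]□bcacbc  (head at position -1)
Step 6: move right → □[r2]bcacbc  (head at position 0)

After 6 steps, the head is at position 0.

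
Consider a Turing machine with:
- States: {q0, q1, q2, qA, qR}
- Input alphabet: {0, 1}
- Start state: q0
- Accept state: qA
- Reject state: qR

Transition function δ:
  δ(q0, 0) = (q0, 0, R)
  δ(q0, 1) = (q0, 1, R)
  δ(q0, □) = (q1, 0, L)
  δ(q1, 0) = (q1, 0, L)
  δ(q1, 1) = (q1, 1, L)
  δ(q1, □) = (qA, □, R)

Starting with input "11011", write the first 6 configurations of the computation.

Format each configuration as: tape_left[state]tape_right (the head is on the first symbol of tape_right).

Transitions applied:
Step 1: δ(q0, 1) = (q0, 1, R)
Step 2: δ(q0, 1) = (q0, 1, R)
Step 3: δ(q0, 0) = (q0, 0, R)
Step 4: δ(q0, 1) = (q0, 1, R)
Step 5: δ(q0, 1) = (q0, 1, R)

The first 6 configurations are:
[q0]11011 ⊢ 1[q0]1011 ⊢ 11[q0]011 ⊢ 110[q0]11 ⊢ 1101[q0]1 ⊢ 11011[q0]□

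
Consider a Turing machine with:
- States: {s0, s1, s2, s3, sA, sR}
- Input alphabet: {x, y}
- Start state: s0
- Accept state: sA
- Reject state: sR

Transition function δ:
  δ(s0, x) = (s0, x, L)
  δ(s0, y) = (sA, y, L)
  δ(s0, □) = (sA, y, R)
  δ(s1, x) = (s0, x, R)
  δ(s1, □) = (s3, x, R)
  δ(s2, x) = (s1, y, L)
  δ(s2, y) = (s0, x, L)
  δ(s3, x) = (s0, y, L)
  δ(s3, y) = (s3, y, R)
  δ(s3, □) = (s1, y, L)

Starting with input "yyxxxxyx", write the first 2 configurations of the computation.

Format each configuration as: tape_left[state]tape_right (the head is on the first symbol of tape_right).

Transitions applied:
Step 1: δ(s0, y) = (sA, y, L)

The first 2 configurations are:
[s0]yyxxxxyx ⊢ [sA]□yyxxxxyx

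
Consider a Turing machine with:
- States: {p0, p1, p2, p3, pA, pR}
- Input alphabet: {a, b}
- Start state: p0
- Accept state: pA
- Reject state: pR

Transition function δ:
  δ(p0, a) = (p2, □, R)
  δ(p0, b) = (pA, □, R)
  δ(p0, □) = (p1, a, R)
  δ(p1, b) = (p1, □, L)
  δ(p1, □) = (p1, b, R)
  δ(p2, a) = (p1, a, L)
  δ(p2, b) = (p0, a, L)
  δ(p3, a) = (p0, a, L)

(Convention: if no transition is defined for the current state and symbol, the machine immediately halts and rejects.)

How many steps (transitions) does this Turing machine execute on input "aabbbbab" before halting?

Execution trace:
Initial: [p0]aabbbbab
Step 1: δ(p0, a) = (p2, □, R) → □[p2]abbbbab
Step 2: δ(p2, a) = (p1, a, L) → [p1]□abbbbab
Step 3: δ(p1, □) = (p1, b, R) → b[p1]abbbbab

No transition is defined for δ(p1, a). By convention the machine halts and rejects.

The machine executed 3 steps before halting.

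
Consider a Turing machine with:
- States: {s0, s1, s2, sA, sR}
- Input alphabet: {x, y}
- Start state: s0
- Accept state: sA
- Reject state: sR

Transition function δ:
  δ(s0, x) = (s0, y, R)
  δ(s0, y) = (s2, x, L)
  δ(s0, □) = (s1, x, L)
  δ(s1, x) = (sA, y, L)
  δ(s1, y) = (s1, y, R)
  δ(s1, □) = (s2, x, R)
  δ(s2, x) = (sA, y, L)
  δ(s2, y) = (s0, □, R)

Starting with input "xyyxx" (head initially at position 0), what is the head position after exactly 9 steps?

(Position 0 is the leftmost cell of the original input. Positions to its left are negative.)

Execution trace (head position shown):
Step 0: [s0]xyyxx  (head at position 0)
Step 1: move right → y[s0]yyxx  (head at position 1)
Step 2: move left → [s2]yxyxx  (head at position 0)
Step 3: move right → □[s0]xyxx  (head at position 1)
Step 4: move right → □y[s0]yxx  (head at position 2)
Step 5: move left → □[s2]yxxx  (head at position 1)
Step 6: move right → □□[s0]xxx  (head at position 2)
Step 7: move right → □□y[s0]xx  (head at position 3)
Step 8: move right → □□yy[s0]x  (head at position 4)
Step 9: move right → □□yyy[s0]□  (head at position 5)

After 9 steps, the head is at position 5.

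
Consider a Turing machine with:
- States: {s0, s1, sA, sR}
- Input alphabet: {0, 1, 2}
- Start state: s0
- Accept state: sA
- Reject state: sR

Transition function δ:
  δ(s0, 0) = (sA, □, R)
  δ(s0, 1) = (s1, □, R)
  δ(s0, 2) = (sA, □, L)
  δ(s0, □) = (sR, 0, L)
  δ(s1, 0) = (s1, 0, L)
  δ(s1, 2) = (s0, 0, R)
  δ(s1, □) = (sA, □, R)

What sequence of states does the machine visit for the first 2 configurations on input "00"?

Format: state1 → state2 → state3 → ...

Execution trace:
Initial: [s0]00
Step 1: δ(s0, 0) = (sA, □, R) → □[sA]0

The machine reaches the accept state sA and halts.

State sequence: s0 → sA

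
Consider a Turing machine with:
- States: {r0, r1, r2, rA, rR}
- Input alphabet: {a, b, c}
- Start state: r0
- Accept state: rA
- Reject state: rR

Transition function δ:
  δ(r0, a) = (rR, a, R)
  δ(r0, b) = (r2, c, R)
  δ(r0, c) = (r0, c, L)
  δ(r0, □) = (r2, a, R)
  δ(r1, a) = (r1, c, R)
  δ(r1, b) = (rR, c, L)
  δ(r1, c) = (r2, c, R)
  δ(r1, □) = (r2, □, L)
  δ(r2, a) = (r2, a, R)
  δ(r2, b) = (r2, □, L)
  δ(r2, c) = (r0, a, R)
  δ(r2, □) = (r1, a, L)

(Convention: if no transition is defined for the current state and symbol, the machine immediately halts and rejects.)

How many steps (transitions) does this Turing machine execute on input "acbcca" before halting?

Execution trace:
Initial: [r0]acbcca
Step 1: δ(r0, a) = (rR, a, R) → a[rR]cbcca

The machine reaches the reject state rR and halts.

The machine executed 1 step before halting.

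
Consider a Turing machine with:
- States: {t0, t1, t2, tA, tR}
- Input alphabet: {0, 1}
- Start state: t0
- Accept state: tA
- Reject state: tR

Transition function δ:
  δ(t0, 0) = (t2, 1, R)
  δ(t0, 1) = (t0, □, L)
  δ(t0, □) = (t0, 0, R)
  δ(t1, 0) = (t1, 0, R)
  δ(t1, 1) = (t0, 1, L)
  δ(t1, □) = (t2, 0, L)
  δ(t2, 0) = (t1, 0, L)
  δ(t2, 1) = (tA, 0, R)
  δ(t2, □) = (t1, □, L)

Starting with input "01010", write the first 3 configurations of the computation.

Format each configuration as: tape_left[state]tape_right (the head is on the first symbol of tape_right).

Transitions applied:
Step 1: δ(t0, 0) = (t2, 1, R)
Step 2: δ(t2, 1) = (tA, 0, R)

The first 3 configurations are:
[t0]01010 ⊢ 1[t2]1010 ⊢ 10[tA]010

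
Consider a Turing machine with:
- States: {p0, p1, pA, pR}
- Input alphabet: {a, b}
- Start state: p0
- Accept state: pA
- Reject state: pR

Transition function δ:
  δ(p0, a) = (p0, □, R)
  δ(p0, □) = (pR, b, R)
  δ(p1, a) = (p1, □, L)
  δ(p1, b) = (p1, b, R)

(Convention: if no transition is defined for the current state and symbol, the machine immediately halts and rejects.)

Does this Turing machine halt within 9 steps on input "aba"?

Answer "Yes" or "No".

Execution trace:
Initial: [p0]aba
Step 1: δ(p0, a) = (p0, □, R) → □[p0]ba

No transition is defined for δ(p0, b). By convention the machine halts and rejects.
The machine halted after 1 step (within the 9-step bound).

Answer: Yes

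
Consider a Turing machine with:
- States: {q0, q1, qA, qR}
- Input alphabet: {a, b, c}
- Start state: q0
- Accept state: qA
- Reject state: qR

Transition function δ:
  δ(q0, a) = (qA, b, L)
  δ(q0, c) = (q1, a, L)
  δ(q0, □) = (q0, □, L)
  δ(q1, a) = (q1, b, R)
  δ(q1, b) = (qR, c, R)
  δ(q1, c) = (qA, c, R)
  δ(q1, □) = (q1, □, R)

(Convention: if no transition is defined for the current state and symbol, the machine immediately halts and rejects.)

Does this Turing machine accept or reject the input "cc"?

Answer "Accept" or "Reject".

Execution trace:
Initial: [q0]cc
Step 1: δ(q0, c) = (q1, a, L) → [q1]□ac
Step 2: δ(q1, □) = (q1, □, R) → □[q1]ac
Step 3: δ(q1, a) = (q1, b, R) → □b[q1]c
Step 4: δ(q1, c) = (qA, c, R) → □bc[qA]□

The machine reaches the accept state qA and halts.

Answer: Accept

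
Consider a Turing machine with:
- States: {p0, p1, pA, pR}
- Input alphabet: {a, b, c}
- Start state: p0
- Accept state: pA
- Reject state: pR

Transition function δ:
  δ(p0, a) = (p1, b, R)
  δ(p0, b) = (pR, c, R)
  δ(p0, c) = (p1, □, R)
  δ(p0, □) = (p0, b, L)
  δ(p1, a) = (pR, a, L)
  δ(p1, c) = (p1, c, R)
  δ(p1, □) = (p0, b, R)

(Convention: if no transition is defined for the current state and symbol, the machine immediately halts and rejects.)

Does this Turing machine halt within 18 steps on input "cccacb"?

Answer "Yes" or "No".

Execution trace:
Initial: [p0]cccacb
Step 1: δ(p0, c) = (p1, □, R) → □[p1]ccacb
Step 2: δ(p1, c) = (p1, c, R) → □c[p1]cacb
Step 3: δ(p1, c) = (p1, c, R) → □cc[p1]acb
Step 4: δ(p1, a) = (pR, a, L) → □c[pR]cacb

The machine reaches the reject state pR and halts.
The machine halted after 4 steps (within the 18-step bound).

Answer: Yes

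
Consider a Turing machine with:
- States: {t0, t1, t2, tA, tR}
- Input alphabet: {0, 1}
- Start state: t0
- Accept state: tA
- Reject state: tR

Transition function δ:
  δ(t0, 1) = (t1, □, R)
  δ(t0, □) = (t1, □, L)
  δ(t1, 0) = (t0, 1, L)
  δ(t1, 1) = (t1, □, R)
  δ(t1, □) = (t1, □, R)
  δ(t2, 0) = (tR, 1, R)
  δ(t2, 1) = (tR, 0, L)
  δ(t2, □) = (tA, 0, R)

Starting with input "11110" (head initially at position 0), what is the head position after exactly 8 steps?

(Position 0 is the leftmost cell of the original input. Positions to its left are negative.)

Execution trace (head position shown):
Step 0: [t0]11110  (head at position 0)
Step 1: move right → □[t1]1110  (head at position 1)
Step 2: move right → □□[t1]110  (head at position 2)
Step 3: move right → □□□[t1]10  (head at position 3)
Step 4: move right → □□□□[t1]0  (head at position 4)
Step 5: move left → □□□[t0]□1  (head at position 3)
Step 6: move left → □□[t1]□□1  (head at position 2)
Step 7: move right → □□□[t1]□1  (head at position 3)
Step 8: move right → □□□□[t1]1  (head at position 4)

After 8 steps, the head is at position 4.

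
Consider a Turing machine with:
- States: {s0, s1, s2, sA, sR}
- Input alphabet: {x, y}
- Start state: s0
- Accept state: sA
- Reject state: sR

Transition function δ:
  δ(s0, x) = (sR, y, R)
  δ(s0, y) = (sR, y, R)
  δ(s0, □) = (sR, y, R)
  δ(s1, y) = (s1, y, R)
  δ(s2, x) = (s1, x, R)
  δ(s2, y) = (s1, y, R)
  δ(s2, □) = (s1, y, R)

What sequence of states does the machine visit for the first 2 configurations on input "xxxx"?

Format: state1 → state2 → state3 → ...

Execution trace:
Initial: [s0]xxxx
Step 1: δ(s0, x) = (sR, y, R) → y[sR]xxx

The machine reaches the reject state sR and halts.

State sequence: s0 → sR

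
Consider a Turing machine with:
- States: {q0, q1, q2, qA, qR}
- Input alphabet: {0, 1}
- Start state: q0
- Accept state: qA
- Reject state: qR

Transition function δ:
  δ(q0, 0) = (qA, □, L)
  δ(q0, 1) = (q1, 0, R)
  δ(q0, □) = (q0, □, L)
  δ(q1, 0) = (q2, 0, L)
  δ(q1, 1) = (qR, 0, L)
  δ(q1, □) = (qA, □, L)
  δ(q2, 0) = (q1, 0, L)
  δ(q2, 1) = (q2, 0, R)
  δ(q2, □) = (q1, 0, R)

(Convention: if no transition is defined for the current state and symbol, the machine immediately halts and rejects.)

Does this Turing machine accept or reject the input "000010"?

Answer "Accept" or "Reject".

Execution trace:
Initial: [q0]000010
Step 1: δ(q0, 0) = (qA, □, L) → [qA]□□00010

The machine reaches the accept state qA and halts.

Answer: Accept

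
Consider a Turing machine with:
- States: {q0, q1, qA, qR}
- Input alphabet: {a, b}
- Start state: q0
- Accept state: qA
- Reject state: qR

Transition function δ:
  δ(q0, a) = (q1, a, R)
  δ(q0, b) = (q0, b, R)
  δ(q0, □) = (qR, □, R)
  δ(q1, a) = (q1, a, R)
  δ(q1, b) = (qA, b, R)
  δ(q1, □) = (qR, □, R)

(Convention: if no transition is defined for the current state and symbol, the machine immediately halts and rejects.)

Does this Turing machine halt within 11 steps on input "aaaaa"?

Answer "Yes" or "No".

Execution trace:
Initial: [q0]aaaaa
Step 1: δ(q0, a) = (q1, a, R) → a[q1]aaaa
Step 2: δ(q1, a) = (q1, a, R) → aa[q1]aaa
Step 3: δ(q1, a) = (q1, a, R) → aaa[q1]aa
Step 4: δ(q1, a) = (q1, a, R) → aaaa[q1]a
Step 5: δ(q1, a) = (q1, a, R) → aaaaa[q1]□
Step 6: δ(q1, □) = (qR, □, R) → aaaaa□[qR]□

The machine reaches the reject state qR and halts.
The machine halted after 6 steps (within the 11-step bound).

Answer: Yes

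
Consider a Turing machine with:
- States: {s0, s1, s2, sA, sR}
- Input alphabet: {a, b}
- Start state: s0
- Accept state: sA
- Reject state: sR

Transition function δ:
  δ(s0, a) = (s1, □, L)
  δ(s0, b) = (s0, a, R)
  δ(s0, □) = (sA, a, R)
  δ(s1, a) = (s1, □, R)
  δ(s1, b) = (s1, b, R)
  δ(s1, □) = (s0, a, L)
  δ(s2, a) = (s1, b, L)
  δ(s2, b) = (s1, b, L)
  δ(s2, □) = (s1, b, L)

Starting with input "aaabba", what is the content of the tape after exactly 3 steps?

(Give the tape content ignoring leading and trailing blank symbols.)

Execution trace:
Initial: [s0]aaabba
Step 1: δ(s0, a) = (s1, □, L) → [s1]□□aabba
Step 2: δ(s1, □) = (s0, a, L) → [s0]□a□aabba
Step 3: δ(s0, □) = (sA, a, R) → a[sA]a□aabba

The machine reaches the accept state sA and halts.

After 3 steps, the tape (ignoring leading/trailing blanks) is: aa□aabba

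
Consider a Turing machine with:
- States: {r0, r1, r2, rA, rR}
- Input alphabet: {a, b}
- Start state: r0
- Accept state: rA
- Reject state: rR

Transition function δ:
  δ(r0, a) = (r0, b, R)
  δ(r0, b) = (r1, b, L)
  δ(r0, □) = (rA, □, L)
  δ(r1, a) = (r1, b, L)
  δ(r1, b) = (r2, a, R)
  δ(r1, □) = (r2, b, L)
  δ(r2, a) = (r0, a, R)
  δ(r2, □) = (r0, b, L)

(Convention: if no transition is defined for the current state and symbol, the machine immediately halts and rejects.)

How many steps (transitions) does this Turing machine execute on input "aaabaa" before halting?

Execution trace:
Initial: [r0]aaabaa
Step 1: δ(r0, a) = (r0, b, R) → b[r0]aabaa
Step 2: δ(r0, a) = (r0, b, R) → bb[r0]abaa
Step 3: δ(r0, a) = (r0, b, R) → bbb[r0]baa
Step 4: δ(r0, b) = (r1, b, L) → bb[r1]bbaa
Step 5: δ(r1, b) = (r2, a, R) → bba[r2]baa

No transition is defined for δ(r2, b). By convention the machine halts and rejects.

The machine executed 5 steps before halting.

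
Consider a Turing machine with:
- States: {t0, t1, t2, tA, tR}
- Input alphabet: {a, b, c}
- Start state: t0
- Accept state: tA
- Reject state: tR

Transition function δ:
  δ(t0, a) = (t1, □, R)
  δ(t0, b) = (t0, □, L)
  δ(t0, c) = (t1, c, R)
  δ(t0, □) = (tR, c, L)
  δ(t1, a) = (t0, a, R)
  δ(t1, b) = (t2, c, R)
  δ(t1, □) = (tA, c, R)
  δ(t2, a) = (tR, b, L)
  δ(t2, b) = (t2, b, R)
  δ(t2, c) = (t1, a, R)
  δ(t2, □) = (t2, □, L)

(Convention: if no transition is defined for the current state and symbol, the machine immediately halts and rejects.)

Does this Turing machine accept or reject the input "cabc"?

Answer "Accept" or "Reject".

Execution trace:
Initial: [t0]cabc
Step 1: δ(t0, c) = (t1, c, R) → c[t1]abc
Step 2: δ(t1, a) = (t0, a, R) → ca[t0]bc
Step 3: δ(t0, b) = (t0, □, L) → c[t0]a□c
Step 4: δ(t0, a) = (t1, □, R) → c□[t1]□c
Step 5: δ(t1, □) = (tA, c, R) → c□c[tA]c

The machine reaches the accept state tA and halts.

Answer: Accept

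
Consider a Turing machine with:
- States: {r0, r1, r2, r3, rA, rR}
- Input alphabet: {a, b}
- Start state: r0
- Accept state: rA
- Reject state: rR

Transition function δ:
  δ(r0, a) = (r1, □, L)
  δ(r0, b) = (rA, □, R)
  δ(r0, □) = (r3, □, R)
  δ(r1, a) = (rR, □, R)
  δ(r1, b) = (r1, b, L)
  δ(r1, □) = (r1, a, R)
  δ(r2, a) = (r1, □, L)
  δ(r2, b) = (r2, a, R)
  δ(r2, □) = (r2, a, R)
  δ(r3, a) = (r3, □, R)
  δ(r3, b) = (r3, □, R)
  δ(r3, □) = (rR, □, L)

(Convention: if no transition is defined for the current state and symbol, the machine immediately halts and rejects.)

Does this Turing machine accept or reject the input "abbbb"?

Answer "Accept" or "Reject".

Execution trace:
Initial: [r0]abbbb
Step 1: δ(r0, a) = (r1, □, L) → [r1]□□bbbb
Step 2: δ(r1, □) = (r1, a, R) → a[r1]□bbbb
Step 3: δ(r1, □) = (r1, a, R) → aa[r1]bbbb
Step 4: δ(r1, b) = (r1, b, L) → a[r1]abbbb
Step 5: δ(r1, a) = (rR, □, R) → a□[rR]bbbb

The machine reaches the reject state rR and halts.

Answer: Reject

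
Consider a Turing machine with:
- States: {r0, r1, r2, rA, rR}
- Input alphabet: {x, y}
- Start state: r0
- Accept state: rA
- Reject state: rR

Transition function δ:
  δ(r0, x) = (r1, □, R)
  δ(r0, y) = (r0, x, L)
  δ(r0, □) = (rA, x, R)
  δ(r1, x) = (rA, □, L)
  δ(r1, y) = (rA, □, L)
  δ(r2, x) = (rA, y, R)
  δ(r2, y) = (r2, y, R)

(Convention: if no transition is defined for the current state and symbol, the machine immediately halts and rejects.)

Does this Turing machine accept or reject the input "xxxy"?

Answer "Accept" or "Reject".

Execution trace:
Initial: [r0]xxxy
Step 1: δ(r0, x) = (r1, □, R) → □[r1]xxy
Step 2: δ(r1, x) = (rA, □, L) → [rA]□□xy

The machine reaches the accept state rA and halts.

Answer: Accept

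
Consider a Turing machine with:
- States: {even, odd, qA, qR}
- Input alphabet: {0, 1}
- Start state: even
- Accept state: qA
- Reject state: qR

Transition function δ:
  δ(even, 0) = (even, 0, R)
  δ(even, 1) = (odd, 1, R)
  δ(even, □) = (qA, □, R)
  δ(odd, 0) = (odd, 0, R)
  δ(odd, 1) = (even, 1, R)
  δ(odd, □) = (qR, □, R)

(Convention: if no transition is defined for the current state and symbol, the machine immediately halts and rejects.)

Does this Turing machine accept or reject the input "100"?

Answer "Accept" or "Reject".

Execution trace:
Initial: [even]100
Step 1: δ(even, 1) = (odd, 1, R) → 1[odd]00
Step 2: δ(odd, 0) = (odd, 0, R) → 10[odd]0
Step 3: δ(odd, 0) = (odd, 0, R) → 100[odd]□
Step 4: δ(odd, □) = (qR, □, R) → 100□[qR]□

The machine reaches the reject state qR and halts.

Answer: Reject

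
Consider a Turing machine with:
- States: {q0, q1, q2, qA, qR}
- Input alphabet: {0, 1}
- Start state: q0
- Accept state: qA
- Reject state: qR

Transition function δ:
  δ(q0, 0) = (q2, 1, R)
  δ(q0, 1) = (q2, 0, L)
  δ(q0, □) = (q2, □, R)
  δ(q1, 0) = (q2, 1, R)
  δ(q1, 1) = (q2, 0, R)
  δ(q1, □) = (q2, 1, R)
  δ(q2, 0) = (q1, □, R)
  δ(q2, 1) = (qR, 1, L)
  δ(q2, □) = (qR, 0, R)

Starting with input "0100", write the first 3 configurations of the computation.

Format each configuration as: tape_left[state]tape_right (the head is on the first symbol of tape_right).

Transitions applied:
Step 1: δ(q0, 0) = (q2, 1, R)
Step 2: δ(q2, 1) = (qR, 1, L)

The first 3 configurations are:
[q0]0100 ⊢ 1[q2]100 ⊢ [qR]1100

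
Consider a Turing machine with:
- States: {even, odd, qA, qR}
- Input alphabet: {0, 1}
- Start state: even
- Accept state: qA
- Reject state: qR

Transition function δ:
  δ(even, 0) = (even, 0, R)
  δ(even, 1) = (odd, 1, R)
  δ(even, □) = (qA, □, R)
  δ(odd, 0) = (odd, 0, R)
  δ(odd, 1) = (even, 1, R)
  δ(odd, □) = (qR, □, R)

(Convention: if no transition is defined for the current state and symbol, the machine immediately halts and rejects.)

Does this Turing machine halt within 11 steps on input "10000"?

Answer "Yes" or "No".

Execution trace:
Initial: [even]10000
Step 1: δ(even, 1) = (odd, 1, R) → 1[odd]0000
Step 2: δ(odd, 0) = (odd, 0, R) → 10[odd]000
Step 3: δ(odd, 0) = (odd, 0, R) → 100[odd]00
Step 4: δ(odd, 0) = (odd, 0, R) → 1000[odd]0
Step 5: δ(odd, 0) = (odd, 0, R) → 10000[odd]□
Step 6: δ(odd, □) = (qR, □, R) → 10000□[qR]□

The machine reaches the reject state qR and halts.
The machine halted after 6 steps (within the 11-step bound).

Answer: Yes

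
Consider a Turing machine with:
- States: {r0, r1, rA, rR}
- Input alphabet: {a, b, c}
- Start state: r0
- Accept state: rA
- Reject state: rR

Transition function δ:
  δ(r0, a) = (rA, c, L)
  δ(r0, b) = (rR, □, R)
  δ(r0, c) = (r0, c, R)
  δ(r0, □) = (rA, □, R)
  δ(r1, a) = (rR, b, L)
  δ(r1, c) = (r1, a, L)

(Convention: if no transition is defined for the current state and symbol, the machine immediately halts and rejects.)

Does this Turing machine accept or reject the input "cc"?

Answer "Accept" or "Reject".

Execution trace:
Initial: [r0]cc
Step 1: δ(r0, c) = (r0, c, R) → c[r0]c
Step 2: δ(r0, c) = (r0, c, R) → cc[r0]□
Step 3: δ(r0, □) = (rA, □, R) → cc□[rA]□

The machine reaches the accept state rA and halts.

Answer: Accept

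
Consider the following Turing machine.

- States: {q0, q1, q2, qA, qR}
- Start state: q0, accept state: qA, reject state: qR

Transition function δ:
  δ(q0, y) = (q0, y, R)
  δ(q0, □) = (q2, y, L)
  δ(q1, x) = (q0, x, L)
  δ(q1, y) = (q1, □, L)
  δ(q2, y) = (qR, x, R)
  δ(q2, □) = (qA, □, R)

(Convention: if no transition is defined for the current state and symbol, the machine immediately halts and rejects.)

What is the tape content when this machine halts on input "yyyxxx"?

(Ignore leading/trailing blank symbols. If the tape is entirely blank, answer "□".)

Execution trace:
Initial: [q0]yyyxxx
Step 1: δ(q0, y) = (q0, y, R) → y[q0]yyxxx
Step 2: δ(q0, y) = (q0, y, R) → yy[q0]yxxx
Step 3: δ(q0, y) = (q0, y, R) → yyy[q0]xxx

No transition is defined for δ(q0, x). By convention the machine halts and rejects.

Final tape (ignoring leading/trailing blanks): yyyxxx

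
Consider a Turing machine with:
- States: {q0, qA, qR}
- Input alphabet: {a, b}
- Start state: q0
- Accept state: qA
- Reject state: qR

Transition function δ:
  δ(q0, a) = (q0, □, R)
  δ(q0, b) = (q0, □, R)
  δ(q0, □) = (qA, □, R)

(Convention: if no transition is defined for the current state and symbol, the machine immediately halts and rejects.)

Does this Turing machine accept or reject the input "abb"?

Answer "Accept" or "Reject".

Execution trace:
Initial: [q0]abb
Step 1: δ(q0, a) = (q0, □, R) → □[q0]bb
Step 2: δ(q0, b) = (q0, □, R) → □□[q0]b
Step 3: δ(q0, b) = (q0, □, R) → □□□[q0]□
Step 4: δ(q0, □) = (qA, □, R) → □□□□[qA]□

The machine reaches the accept state qA and halts.

Answer: Accept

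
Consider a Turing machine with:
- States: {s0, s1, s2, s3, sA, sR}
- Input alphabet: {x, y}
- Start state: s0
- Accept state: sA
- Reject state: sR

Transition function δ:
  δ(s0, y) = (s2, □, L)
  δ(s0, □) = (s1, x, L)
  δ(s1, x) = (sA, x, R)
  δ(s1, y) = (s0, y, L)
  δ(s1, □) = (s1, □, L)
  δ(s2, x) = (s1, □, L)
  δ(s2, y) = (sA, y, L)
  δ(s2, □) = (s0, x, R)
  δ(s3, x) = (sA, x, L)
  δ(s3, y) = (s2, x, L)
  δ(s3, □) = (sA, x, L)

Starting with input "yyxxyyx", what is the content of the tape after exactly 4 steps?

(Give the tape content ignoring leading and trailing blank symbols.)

Execution trace:
Initial: [s0]yyxxyyx
Step 1: δ(s0, y) = (s2, □, L) → [s2]□□yxxyyx
Step 2: δ(s2, □) = (s0, x, R) → x[s0]□yxxyyx
Step 3: δ(s0, □) = (s1, x, L) → [s1]xxyxxyyx
Step 4: δ(s1, x) = (sA, x, R) → x[sA]xyxxyyx

The machine reaches the accept state sA and halts.

After 4 steps, the tape (ignoring leading/trailing blanks) is: xxyxxyyx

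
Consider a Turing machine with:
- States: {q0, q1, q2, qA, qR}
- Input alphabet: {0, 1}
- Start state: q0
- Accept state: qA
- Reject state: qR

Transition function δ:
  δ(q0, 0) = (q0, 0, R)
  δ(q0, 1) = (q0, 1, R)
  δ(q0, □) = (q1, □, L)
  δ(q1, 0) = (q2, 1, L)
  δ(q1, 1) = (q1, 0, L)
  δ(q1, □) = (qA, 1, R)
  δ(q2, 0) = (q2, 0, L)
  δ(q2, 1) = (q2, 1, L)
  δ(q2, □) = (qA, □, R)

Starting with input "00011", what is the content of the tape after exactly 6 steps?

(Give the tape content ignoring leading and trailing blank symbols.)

Execution trace:
Initial: [q0]00011
Step 1: δ(q0, 0) = (q0, 0, R) → 0[q0]0011
Step 2: δ(q0, 0) = (q0, 0, R) → 00[q0]011
Step 3: δ(q0, 0) = (q0, 0, R) → 000[q0]11
Step 4: δ(q0, 1) = (q0, 1, R) → 0001[q0]1
Step 5: δ(q0, 1) = (q0, 1, R) → 00011[q0]□
Step 6: δ(q0, □) = (q1, □, L) → 0001[q1]1□

After 6 steps, the tape (ignoring leading/trailing blanks) is: 00011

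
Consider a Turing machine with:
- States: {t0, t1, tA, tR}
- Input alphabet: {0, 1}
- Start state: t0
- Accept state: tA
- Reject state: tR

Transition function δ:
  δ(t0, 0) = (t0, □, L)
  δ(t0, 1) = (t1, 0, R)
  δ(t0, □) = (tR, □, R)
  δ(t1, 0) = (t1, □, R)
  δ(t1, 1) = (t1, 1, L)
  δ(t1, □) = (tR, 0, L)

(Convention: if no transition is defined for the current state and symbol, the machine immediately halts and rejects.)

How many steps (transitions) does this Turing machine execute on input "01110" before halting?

Execution trace:
Initial: [t0]01110
Step 1: δ(t0, 0) = (t0, □, L) → [t0]□□1110
Step 2: δ(t0, □) = (tR, □, R) → □[tR]□1110

The machine reaches the reject state tR and halts.

The machine executed 2 steps before halting.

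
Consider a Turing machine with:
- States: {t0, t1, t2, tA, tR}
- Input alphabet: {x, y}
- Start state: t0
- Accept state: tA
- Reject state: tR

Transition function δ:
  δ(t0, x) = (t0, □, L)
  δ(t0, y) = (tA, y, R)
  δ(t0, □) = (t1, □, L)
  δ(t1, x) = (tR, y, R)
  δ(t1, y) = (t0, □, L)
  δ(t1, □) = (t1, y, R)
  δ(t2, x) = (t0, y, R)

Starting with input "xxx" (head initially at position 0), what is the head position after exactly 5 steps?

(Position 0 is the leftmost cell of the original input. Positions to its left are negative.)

Execution trace (head position shown):
Step 0: [t0]xxx  (head at position 0)
Step 1: move left → [t0]□□xx  (head at position -1)
Step 2: move left → [t1]□□□xx  (head at position -2)
Step 3: move right → y[t1]□□xx  (head at position -1)
Step 4: move right → yy[t1]□xx  (head at position 0)
Step 5: move right → yyy[t1]xx  (head at position 1)

After 5 steps, the head is at position 1.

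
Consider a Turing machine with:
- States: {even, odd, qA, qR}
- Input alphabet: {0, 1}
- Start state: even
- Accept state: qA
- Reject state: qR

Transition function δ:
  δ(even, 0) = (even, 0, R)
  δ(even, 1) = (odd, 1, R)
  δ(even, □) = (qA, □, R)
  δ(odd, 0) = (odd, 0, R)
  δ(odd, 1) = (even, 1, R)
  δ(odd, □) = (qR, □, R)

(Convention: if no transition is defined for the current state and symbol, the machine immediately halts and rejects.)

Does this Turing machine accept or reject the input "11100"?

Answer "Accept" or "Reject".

Execution trace:
Initial: [even]11100
Step 1: δ(even, 1) = (odd, 1, R) → 1[odd]1100
Step 2: δ(odd, 1) = (even, 1, R) → 11[even]100
Step 3: δ(even, 1) = (odd, 1, R) → 111[odd]00
Step 4: δ(odd, 0) = (odd, 0, R) → 1110[odd]0
Step 5: δ(odd, 0) = (odd, 0, R) → 11100[odd]□
Step 6: δ(odd, □) = (qR, □, R) → 11100□[qR]□

The machine reaches the reject state qR and halts.

Answer: Reject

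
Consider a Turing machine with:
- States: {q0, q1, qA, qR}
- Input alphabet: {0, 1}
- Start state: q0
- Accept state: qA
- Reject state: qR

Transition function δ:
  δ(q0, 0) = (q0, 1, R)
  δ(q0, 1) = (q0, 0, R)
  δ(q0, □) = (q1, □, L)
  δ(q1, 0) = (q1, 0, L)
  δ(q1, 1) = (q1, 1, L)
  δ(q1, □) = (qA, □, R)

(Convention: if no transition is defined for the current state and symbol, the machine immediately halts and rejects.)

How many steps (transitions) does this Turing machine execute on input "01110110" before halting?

Execution trace:
Initial: [q0]01110110
Step 1: δ(q0, 0) = (q0, 1, R) → 1[q0]1110110
Step 2: δ(q0, 1) = (q0, 0, R) → 10[q0]110110
Step 3: δ(q0, 1) = (q0, 0, R) → 100[q0]10110
Step 4: δ(q0, 1) = (q0, 0, R) → 1000[q0]0110
Step 5: δ(q0, 0) = (q0, 1, R) → 10001[q0]110
Step 6: δ(q0, 1) = (q0, 0, R) → 100010[q0]10
Step 7: δ(q0, 1) = (q0, 0, R) → 1000100[q0]0
Step 8: δ(q0, 0) = (q0, 1, R) → 10001001[q0]□
Step 9: δ(q0, □) = (q1, □, L) → 1000100[q1]1□
Step 10: δ(q1, 1) = (q1, 1, L) → 100010[q1]01□
Step 11: δ(q1, 0) = (q1, 0, L) → 10001[q1]001□
Step 12: δ(q1, 0) = (q1, 0, L) → 1000[q1]1001□
Step 13: δ(q1, 1) = (q1, 1, L) → 100[q1]01001□
Step 14: δ(q1, 0) = (q1, 0, L) → 10[q1]001001□
Step 15: δ(q1, 0) = (q1, 0, L) → 1[q1]0001001□
Step 16: δ(q1, 0) = (q1, 0, L) → [q1]10001001□
Step 17: δ(q1, 1) = (q1, 1, L) → [q1]□10001001□
Step 18: δ(q1, □) = (qA, □, R) → □[qA]10001001□

The machine reaches the accept state qA and halts.

The machine executed 18 steps before halting.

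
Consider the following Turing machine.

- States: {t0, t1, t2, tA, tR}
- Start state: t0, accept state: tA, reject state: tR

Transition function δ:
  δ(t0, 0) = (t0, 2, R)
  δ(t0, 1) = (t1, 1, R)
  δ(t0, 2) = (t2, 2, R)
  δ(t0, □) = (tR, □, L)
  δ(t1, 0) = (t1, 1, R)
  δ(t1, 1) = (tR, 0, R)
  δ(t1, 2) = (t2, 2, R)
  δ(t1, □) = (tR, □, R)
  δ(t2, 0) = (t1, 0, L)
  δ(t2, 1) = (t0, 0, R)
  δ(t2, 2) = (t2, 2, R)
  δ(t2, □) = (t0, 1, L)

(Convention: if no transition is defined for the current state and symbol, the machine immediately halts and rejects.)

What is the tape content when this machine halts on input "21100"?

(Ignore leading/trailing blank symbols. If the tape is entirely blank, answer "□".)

Execution trace:
Initial: [t0]21100
Step 1: δ(t0, 2) = (t2, 2, R) → 2[t2]1100
Step 2: δ(t2, 1) = (t0, 0, R) → 20[t0]100
Step 3: δ(t0, 1) = (t1, 1, R) → 201[t1]00
Step 4: δ(t1, 0) = (t1, 1, R) → 2011[t1]0
Step 5: δ(t1, 0) = (t1, 1, R) → 20111[t1]□
Step 6: δ(t1, □) = (tR, □, R) → 20111□[tR]□

The machine reaches the reject state tR and halts.

Final tape (ignoring leading/trailing blanks): 20111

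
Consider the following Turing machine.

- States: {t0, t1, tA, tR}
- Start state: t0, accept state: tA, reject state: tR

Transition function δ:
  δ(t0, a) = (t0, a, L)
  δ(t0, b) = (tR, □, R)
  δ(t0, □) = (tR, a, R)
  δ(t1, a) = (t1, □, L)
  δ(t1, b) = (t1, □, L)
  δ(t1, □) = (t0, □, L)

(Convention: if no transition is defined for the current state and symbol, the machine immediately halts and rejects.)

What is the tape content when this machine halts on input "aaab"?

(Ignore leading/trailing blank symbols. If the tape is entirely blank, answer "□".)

Execution trace:
Initial: [t0]aaab
Step 1: δ(t0, a) = (t0, a, L) → [t0]□aaab
Step 2: δ(t0, □) = (tR, a, R) → a[tR]aaab

The machine reaches the reject state tR and halts.

Final tape (ignoring leading/trailing blanks): aaaab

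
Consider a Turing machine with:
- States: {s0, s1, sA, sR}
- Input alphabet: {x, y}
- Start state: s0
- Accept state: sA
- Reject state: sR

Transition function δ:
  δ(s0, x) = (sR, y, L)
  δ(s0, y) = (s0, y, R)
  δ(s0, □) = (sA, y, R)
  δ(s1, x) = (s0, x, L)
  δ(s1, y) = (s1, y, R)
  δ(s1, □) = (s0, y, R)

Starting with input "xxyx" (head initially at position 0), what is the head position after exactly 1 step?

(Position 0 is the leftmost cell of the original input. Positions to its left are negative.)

Execution trace (head position shown):
Step 0: [s0]xxyx  (head at position 0)
Step 1: move left → [sR]□yxyx  (head at position -1)

After 1 step, the head is at position -1.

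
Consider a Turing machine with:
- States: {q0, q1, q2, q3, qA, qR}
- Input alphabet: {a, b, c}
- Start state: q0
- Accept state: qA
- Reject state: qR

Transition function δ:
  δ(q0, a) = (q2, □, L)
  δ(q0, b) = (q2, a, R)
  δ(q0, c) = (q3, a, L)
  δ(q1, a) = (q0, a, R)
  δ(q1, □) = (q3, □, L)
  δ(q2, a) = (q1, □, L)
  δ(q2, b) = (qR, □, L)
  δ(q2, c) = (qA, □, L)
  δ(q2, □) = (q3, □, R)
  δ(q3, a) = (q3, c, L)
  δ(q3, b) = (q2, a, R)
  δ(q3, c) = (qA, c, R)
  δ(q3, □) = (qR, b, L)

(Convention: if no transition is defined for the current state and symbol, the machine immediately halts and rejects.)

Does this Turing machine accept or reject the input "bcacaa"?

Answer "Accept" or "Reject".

Execution trace:
Initial: [q0]bcacaa
Step 1: δ(q0, b) = (q2, a, R) → a[q2]cacaa
Step 2: δ(q2, c) = (qA, □, L) → [qA]a□acaa

The machine reaches the accept state qA and halts.

Answer: Accept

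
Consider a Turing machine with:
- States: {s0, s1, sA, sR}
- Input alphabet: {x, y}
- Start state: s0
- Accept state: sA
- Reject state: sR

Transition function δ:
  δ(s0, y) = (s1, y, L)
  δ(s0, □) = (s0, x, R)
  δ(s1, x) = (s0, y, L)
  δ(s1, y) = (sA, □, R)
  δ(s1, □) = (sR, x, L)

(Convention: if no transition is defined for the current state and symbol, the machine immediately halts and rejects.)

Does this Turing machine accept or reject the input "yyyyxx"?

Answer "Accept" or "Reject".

Execution trace:
Initial: [s0]yyyyxx
Step 1: δ(s0, y) = (s1, y, L) → [s1]□yyyyxx
Step 2: δ(s1, □) = (sR, x, L) → [sR]□xyyyyxx

The machine reaches the reject state sR and halts.

Answer: Reject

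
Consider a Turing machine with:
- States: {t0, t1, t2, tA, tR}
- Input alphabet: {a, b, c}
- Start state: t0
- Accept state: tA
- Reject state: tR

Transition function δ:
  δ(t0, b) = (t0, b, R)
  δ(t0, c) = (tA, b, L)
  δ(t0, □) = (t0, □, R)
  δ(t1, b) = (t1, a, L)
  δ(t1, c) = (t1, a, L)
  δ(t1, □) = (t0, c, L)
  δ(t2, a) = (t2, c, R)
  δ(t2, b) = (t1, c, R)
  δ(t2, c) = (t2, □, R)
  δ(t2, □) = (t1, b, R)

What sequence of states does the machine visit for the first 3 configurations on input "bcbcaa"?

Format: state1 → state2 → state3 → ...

Execution trace:
Initial: [t0]bcbcaa
Step 1: δ(t0, b) = (t0, b, R) → b[t0]cbcaa
Step 2: δ(t0, c) = (tA, b, L) → [tA]bbbcaa

The machine reaches the accept state tA and halts.

State sequence: t0 → t0 → tA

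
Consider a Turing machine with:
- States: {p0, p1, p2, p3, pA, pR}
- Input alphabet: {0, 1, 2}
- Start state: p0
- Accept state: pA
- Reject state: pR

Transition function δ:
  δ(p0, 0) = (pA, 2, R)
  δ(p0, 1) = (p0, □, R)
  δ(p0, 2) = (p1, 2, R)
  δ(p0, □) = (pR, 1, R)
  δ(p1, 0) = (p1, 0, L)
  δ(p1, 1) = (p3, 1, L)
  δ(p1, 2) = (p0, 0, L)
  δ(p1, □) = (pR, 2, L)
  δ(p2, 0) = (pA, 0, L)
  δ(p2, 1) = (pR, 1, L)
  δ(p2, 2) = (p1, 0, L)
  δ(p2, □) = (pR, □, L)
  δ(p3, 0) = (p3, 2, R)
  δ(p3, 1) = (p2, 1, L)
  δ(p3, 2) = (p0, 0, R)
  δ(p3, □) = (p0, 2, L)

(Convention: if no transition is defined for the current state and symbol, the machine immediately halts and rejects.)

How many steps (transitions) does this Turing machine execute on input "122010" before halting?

Execution trace:
Initial: [p0]122010
Step 1: δ(p0, 1) = (p0, □, R) → □[p0]22010
Step 2: δ(p0, 2) = (p1, 2, R) → □2[p1]2010
Step 3: δ(p1, 2) = (p0, 0, L) → □[p0]20010
Step 4: δ(p0, 2) = (p1, 2, R) → □2[p1]0010
Step 5: δ(p1, 0) = (p1, 0, L) → □[p1]20010
Step 6: δ(p1, 2) = (p0, 0, L) → [p0]□00010
Step 7: δ(p0, □) = (pR, 1, R) → 1[pR]00010

The machine reaches the reject state pR and halts.

The machine executed 7 steps before halting.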